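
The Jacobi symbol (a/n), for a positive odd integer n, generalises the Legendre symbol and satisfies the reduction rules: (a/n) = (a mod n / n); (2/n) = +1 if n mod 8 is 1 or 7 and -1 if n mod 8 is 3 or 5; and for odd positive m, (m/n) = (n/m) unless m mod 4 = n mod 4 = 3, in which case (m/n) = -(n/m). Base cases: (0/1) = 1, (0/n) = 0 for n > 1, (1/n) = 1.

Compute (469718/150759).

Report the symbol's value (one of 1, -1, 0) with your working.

(469718/150759): 469718 mod 150759 = 17441, so (469718/150759) = (17441/150759)
flip (17441/150759) -> (150759/17441): both odd, 17441 mod 4 = 1, 150759 mod 4 = 3, so the flip contributes +1; sign now +1
(150759/17441): 150759 mod 17441 = 11231, so (150759/17441) = (11231/17441)
flip (11231/17441) -> (17441/11231): both odd, 11231 mod 4 = 3, 17441 mod 4 = 1, so the flip contributes +1; sign now +1
(17441/11231): 17441 mod 11231 = 6210, so (17441/11231) = (6210/11231)
factor out 2^1: 6210 = 2^1·3105; with 11231 mod 8 = 7, (2/11231) = +1; sign now +1; continue with (3105/11231)
flip (3105/11231) -> (11231/3105): both odd, 3105 mod 4 = 1, 11231 mod 4 = 3, so the flip contributes +1; sign now +1
(11231/3105): 11231 mod 3105 = 1916, so (11231/3105) = (1916/3105)
factor out 2^2: 1916 = 2^2·479; with 3105 mod 8 = 1, (2/3105) = +1; sign now +1; continue with (479/3105)
flip (479/3105) -> (3105/479): both odd, 479 mod 4 = 3, 3105 mod 4 = 1, so the flip contributes +1; sign now +1
(3105/479): 3105 mod 479 = 231, so (3105/479) = (231/479)
flip (231/479) -> (479/231): both odd, 231 mod 4 = 3, 479 mod 4 = 3, so the flip contributes -1; sign now -1
(479/231): 479 mod 231 = 17, so (479/231) = (17/231)
flip (17/231) -> (231/17): both odd, 17 mod 4 = 1, 231 mod 4 = 3, so the flip contributes +1; sign now -1
(231/17): 231 mod 17 = 10, so (231/17) = (10/17)
factor out 2^1: 10 = 2^1·5; with 17 mod 8 = 1, (2/17) = +1; sign now -1; continue with (5/17)
flip (5/17) -> (17/5): both odd, 5 mod 4 = 1, 17 mod 4 = 1, so the flip contributes +1; sign now -1
(17/5): 17 mod 5 = 2, so (17/5) = (2/5)
factor out 2^1: 2 = 2^1·1; with 5 mod 8 = 5, (2/5) = -1; sign now +1; continue with (1/5)
reached (1/5) = 1, so the symbol is +1

1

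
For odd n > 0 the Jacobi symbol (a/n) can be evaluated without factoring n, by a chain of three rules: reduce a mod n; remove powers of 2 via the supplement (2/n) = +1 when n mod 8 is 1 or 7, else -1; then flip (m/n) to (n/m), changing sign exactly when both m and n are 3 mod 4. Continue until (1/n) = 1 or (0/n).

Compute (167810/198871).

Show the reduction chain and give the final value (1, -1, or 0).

factor out 2^1: 167810 = 2^1·83905; with 198871 mod 8 = 7, (2/198871) = +1; sign now +1; continue with (83905/198871)
flip (83905/198871) -> (198871/83905): both odd, 83905 mod 4 = 1, 198871 mod 4 = 3, so the flip contributes +1; sign now +1
(198871/83905): 198871 mod 83905 = 31061, so (198871/83905) = (31061/83905)
flip (31061/83905) -> (83905/31061): both odd, 31061 mod 4 = 1, 83905 mod 4 = 1, so the flip contributes +1; sign now +1
(83905/31061): 83905 mod 31061 = 21783, so (83905/31061) = (21783/31061)
flip (21783/31061) -> (31061/21783): both odd, 21783 mod 4 = 3, 31061 mod 4 = 1, so the flip contributes +1; sign now +1
(31061/21783): 31061 mod 21783 = 9278, so (31061/21783) = (9278/21783)
factor out 2^1: 9278 = 2^1·4639; with 21783 mod 8 = 7, (2/21783) = +1; sign now +1; continue with (4639/21783)
flip (4639/21783) -> (21783/4639): both odd, 4639 mod 4 = 3, 21783 mod 4 = 3, so the flip contributes -1; sign now -1
(21783/4639): 21783 mod 4639 = 3227, so (21783/4639) = (3227/4639)
flip (3227/4639) -> (4639/3227): both odd, 3227 mod 4 = 3, 4639 mod 4 = 3, so the flip contributes -1; sign now +1
(4639/3227): 4639 mod 3227 = 1412, so (4639/3227) = (1412/3227)
factor out 2^2: 1412 = 2^2·353; with 3227 mod 8 = 3, (2/3227) = -1; sign now +1; continue with (353/3227)
flip (353/3227) -> (3227/353): both odd, 353 mod 4 = 1, 3227 mod 4 = 3, so the flip contributes +1; sign now +1
(3227/353): 3227 mod 353 = 50, so (3227/353) = (50/353)
factor out 2^1: 50 = 2^1·25; with 353 mod 8 = 1, (2/353) = +1; sign now +1; continue with (25/353)
flip (25/353) -> (353/25): both odd, 25 mod 4 = 1, 353 mod 4 = 1, so the flip contributes +1; sign now +1
(353/25): 353 mod 25 = 3, so (353/25) = (3/25)
flip (3/25) -> (25/3): both odd, 3 mod 4 = 3, 25 mod 4 = 1, so the flip contributes +1; sign now +1
(25/3): 25 mod 3 = 1, so (25/3) = (1/3)
reached (1/3) = 1, so the symbol is +1

1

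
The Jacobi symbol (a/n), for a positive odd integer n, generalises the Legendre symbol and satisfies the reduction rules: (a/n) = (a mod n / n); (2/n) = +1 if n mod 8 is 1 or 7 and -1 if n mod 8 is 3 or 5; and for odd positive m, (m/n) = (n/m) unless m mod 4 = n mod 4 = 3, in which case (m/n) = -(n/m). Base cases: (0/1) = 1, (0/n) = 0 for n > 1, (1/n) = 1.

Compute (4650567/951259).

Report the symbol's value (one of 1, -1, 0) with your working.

(4650567/951259) = (845531/951259)   [reduce mod 951259]
reciprocity: (845531/951259) = -1·(951259/845531) since 845531 mod 4 = 3, 951259 mod 4 = 3; sign now -1
(951259/845531) = (105728/845531)   [reduce mod 845531]
105728 = 2^8·413; (2/845531) = -1 since 845531 mod 8 = 3, so (105728/845531) = (-1)^8·(413/845531); sign now -1
reciprocity: (413/845531) = +1·(845531/413) since 413 mod 4 = 1, 845531 mod 4 = 3; sign now -1
(845531/413) = (120/413)   [reduce mod 413]
120 = 2^3·15; (2/413) = -1 since 413 mod 8 = 5, so (120/413) = (-1)^3·(15/413); sign now +1
reciprocity: (15/413) = +1·(413/15) since 15 mod 4 = 3, 413 mod 4 = 1; sign now +1
(413/15) = (8/15)   [reduce mod 15]
8 = 2^3·1; (2/15) = +1 since 15 mod 8 = 7, so (8/15) = (+1)^3·(1/15); sign now +1
(1/15) = 1; final value = sign = +1

1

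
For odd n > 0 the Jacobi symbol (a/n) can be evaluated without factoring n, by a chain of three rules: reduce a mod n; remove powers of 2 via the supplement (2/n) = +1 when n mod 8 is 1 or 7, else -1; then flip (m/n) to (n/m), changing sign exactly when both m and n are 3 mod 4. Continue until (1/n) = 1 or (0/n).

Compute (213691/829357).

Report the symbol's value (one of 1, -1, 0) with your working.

1

reciprocity: (213691/829357) = +1·(829357/213691) since 213691 mod 4 = 3, 829357 mod 4 = 1; sign now +1
(829357/213691) = (188284/213691)   [reduce mod 213691]
188284 = 2^2·47071; (2/213691) = -1 since 213691 mod 8 = 3, so (188284/213691) = (-1)^2·(47071/213691); sign now +1
reciprocity: (47071/213691) = -1·(213691/47071) since 47071 mod 4 = 3, 213691 mod 4 = 3; sign now -1
(213691/47071) = (25407/47071)   [reduce mod 47071]
reciprocity: (25407/47071) = -1·(47071/25407) since 25407 mod 4 = 3, 47071 mod 4 = 3; sign now +1
(47071/25407) = (21664/25407)   [reduce mod 25407]
21664 = 2^5·677; (2/25407) = +1 since 25407 mod 8 = 7, so (21664/25407) = (+1)^5·(677/25407); sign now +1
reciprocity: (677/25407) = +1·(25407/677) since 677 mod 4 = 1, 25407 mod 4 = 3; sign now +1
(25407/677) = (358/677)   [reduce mod 677]
358 = 2^1·179; (2/677) = -1 since 677 mod 8 = 5, so (358/677) = (-1)^1·(179/677); sign now -1
reciprocity: (179/677) = +1·(677/179) since 179 mod 4 = 3, 677 mod 4 = 1; sign now -1
(677/179) = (140/179)   [reduce mod 179]
140 = 2^2·35; (2/179) = -1 since 179 mod 8 = 3, so (140/179) = (-1)^2·(35/179); sign now -1
reciprocity: (35/179) = -1·(179/35) since 35 mod 4 = 3, 179 mod 4 = 3; sign now +1
(179/35) = (4/35)   [reduce mod 35]
4 = 2^2·1; (2/35) = -1 since 35 mod 8 = 3, so (4/35) = (-1)^2·(1/35); sign now +1
(1/35) = 1; final value = sign = +1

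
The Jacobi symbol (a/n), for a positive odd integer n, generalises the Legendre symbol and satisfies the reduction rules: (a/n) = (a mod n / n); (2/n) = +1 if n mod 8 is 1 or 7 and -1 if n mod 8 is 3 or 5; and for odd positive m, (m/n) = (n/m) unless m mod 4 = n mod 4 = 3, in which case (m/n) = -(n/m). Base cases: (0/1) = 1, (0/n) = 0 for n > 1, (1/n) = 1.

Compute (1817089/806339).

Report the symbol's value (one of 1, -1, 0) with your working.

(1817089/806339): 1817089 mod 806339 = 204411, so (1817089/806339) = (204411/806339)
flip (204411/806339) -> (806339/204411): both odd, 204411 mod 4 = 3, 806339 mod 4 = 3, so the flip contributes -1; sign now -1
(806339/204411): 806339 mod 204411 = 193106, so (806339/204411) = (193106/204411)
factor out 2^1: 193106 = 2^1·96553; with 204411 mod 8 = 3, (2/204411) = -1; sign now +1; continue with (96553/204411)
flip (96553/204411) -> (204411/96553): both odd, 96553 mod 4 = 1, 204411 mod 4 = 3, so the flip contributes +1; sign now +1
(204411/96553): 204411 mod 96553 = 11305, so (204411/96553) = (11305/96553)
flip (11305/96553) -> (96553/11305): both odd, 11305 mod 4 = 1, 96553 mod 4 = 1, so the flip contributes +1; sign now +1
(96553/11305): 96553 mod 11305 = 6113, so (96553/11305) = (6113/11305)
flip (6113/11305) -> (11305/6113): both odd, 6113 mod 4 = 1, 11305 mod 4 = 1, so the flip contributes +1; sign now +1
(11305/6113): 11305 mod 6113 = 5192, so (11305/6113) = (5192/6113)
factor out 2^3: 5192 = 2^3·649; with 6113 mod 8 = 1, (2/6113) = +1; sign now +1; continue with (649/6113)
flip (649/6113) -> (6113/649): both odd, 649 mod 4 = 1, 6113 mod 4 = 1, so the flip contributes +1; sign now +1
(6113/649): 6113 mod 649 = 272, so (6113/649) = (272/649)
factor out 2^4: 272 = 2^4·17; with 649 mod 8 = 1, (2/649) = +1; sign now +1; continue with (17/649)
flip (17/649) -> (649/17): both odd, 17 mod 4 = 1, 649 mod 4 = 1, so the flip contributes +1; sign now +1
(649/17): 649 mod 17 = 3, so (649/17) = (3/17)
flip (3/17) -> (17/3): both odd, 3 mod 4 = 3, 17 mod 4 = 1, so the flip contributes +1; sign now +1
(17/3): 17 mod 3 = 2, so (17/3) = (2/3)
factor out 2^1: 2 = 2^1·1; with 3 mod 8 = 3, (2/3) = -1; sign now -1; continue with (1/3)
reached (1/3) = 1, so the symbol is -1

-1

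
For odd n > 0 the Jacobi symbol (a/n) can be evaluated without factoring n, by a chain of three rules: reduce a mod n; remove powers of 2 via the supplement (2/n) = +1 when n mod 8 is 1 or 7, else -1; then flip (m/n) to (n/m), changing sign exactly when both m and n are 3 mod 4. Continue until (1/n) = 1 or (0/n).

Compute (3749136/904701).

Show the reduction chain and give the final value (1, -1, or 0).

0

(3749136/904701) = (130332/904701)   [reduce mod 904701]
130332 = 2^2·32583; (2/904701) = -1 since 904701 mod 8 = 5, so (130332/904701) = (-1)^2·(32583/904701); sign now +1
reciprocity: (32583/904701) = +1·(904701/32583) since 32583 mod 4 = 3, 904701 mod 4 = 1; sign now +1
(904701/32583) = (24960/32583)   [reduce mod 32583]
24960 = 2^7·195; (2/32583) = +1 since 32583 mod 8 = 7, so (24960/32583) = (+1)^7·(195/32583); sign now +1
reciprocity: (195/32583) = -1·(32583/195) since 195 mod 4 = 3, 32583 mod 4 = 3; sign now -1
(32583/195) = (18/195)   [reduce mod 195]
18 = 2^1·9; (2/195) = -1 since 195 mod 8 = 3, so (18/195) = (-1)^1·(9/195); sign now +1
reciprocity: (9/195) = +1·(195/9) since 9 mod 4 = 1, 195 mod 4 = 3; sign now +1
(195/9) = (6/9)   [reduce mod 9]
6 = 2^1·3; (2/9) = +1 since 9 mod 8 = 1, so (6/9) = (+1)^1·(3/9); sign now +1
reciprocity: (3/9) = +1·(9/3) since 3 mod 4 = 3, 9 mod 4 = 1; sign now +1
(9/3) = (0/3)   [reduce mod 3]
(0/3) = 0   [gcd(a, n) > 1]; final value = 0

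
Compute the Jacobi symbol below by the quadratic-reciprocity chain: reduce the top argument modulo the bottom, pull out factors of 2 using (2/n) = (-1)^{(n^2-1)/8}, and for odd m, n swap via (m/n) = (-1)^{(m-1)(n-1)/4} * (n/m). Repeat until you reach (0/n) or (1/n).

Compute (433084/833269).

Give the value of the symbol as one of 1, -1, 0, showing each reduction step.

433084 = 2^2·108271; (2/833269) = -1 since 833269 mod 8 = 5, so (433084/833269) = (-1)^2·(108271/833269); sign now +1
reciprocity: (108271/833269) = +1·(833269/108271) since 108271 mod 4 = 3, 833269 mod 4 = 1; sign now +1
(833269/108271) = (75372/108271)   [reduce mod 108271]
75372 = 2^2·18843; (2/108271) = +1 since 108271 mod 8 = 7, so (75372/108271) = (+1)^2·(18843/108271); sign now +1
reciprocity: (18843/108271) = -1·(108271/18843) since 18843 mod 4 = 3, 108271 mod 4 = 3; sign now -1
(108271/18843) = (14056/18843)   [reduce mod 18843]
14056 = 2^3·1757; (2/18843) = -1 since 18843 mod 8 = 3, so (14056/18843) = (-1)^3·(1757/18843); sign now +1
reciprocity: (1757/18843) = +1·(18843/1757) since 1757 mod 4 = 1, 18843 mod 4 = 3; sign now +1
(18843/1757) = (1273/1757)   [reduce mod 1757]
reciprocity: (1273/1757) = +1·(1757/1273) since 1273 mod 4 = 1, 1757 mod 4 = 1; sign now +1
(1757/1273) = (484/1273)   [reduce mod 1273]
484 = 2^2·121; (2/1273) = +1 since 1273 mod 8 = 1, so (484/1273) = (+1)^2·(121/1273); sign now +1
reciprocity: (121/1273) = +1·(1273/121) since 121 mod 4 = 1, 1273 mod 4 = 1; sign now +1
(1273/121) = (63/121)   [reduce mod 121]
reciprocity: (63/121) = +1·(121/63) since 63 mod 4 = 3, 121 mod 4 = 1; sign now +1
(121/63) = (58/63)   [reduce mod 63]
58 = 2^1·29; (2/63) = +1 since 63 mod 8 = 7, so (58/63) = (+1)^1·(29/63); sign now +1
reciprocity: (29/63) = +1·(63/29) since 29 mod 4 = 1, 63 mod 4 = 3; sign now +1
(63/29) = (5/29)   [reduce mod 29]
reciprocity: (5/29) = +1·(29/5) since 5 mod 4 = 1, 29 mod 4 = 1; sign now +1
(29/5) = (4/5)   [reduce mod 5]
4 = 2^2·1; (2/5) = -1 since 5 mod 8 = 5, so (4/5) = (-1)^2·(1/5); sign now +1
(1/5) = 1; final value = sign = +1

1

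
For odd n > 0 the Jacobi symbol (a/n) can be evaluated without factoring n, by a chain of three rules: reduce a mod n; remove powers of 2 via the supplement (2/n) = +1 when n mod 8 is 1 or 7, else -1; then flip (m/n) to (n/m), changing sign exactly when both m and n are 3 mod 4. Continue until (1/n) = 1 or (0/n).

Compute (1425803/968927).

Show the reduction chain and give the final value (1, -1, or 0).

(1425803/968927) = (456876/968927)   [reduce mod 968927]
456876 = 2^2·114219; (2/968927) = +1 since 968927 mod 8 = 7, so (456876/968927) = (+1)^2·(114219/968927); sign now +1
reciprocity: (114219/968927) = -1·(968927/114219) since 114219 mod 4 = 3, 968927 mod 4 = 3; sign now -1
(968927/114219) = (55175/114219)   [reduce mod 114219]
reciprocity: (55175/114219) = -1·(114219/55175) since 55175 mod 4 = 3, 114219 mod 4 = 3; sign now +1
(114219/55175) = (3869/55175)   [reduce mod 55175]
reciprocity: (3869/55175) = +1·(55175/3869) since 3869 mod 4 = 1, 55175 mod 4 = 3; sign now +1
(55175/3869) = (1009/3869)   [reduce mod 3869]
reciprocity: (1009/3869) = +1·(3869/1009) since 1009 mod 4 = 1, 3869 mod 4 = 1; sign now +1
(3869/1009) = (842/1009)   [reduce mod 1009]
842 = 2^1·421; (2/1009) = +1 since 1009 mod 8 = 1, so (842/1009) = (+1)^1·(421/1009); sign now +1
reciprocity: (421/1009) = +1·(1009/421) since 421 mod 4 = 1, 1009 mod 4 = 1; sign now +1
(1009/421) = (167/421)   [reduce mod 421]
reciprocity: (167/421) = +1·(421/167) since 167 mod 4 = 3, 421 mod 4 = 1; sign now +1
(421/167) = (87/167)   [reduce mod 167]
reciprocity: (87/167) = -1·(167/87) since 87 mod 4 = 3, 167 mod 4 = 3; sign now -1
(167/87) = (80/87)   [reduce mod 87]
80 = 2^4·5; (2/87) = +1 since 87 mod 8 = 7, so (80/87) = (+1)^4·(5/87); sign now -1
reciprocity: (5/87) = +1·(87/5) since 5 mod 4 = 1, 87 mod 4 = 3; sign now -1
(87/5) = (2/5)   [reduce mod 5]
2 = 2^1·1; (2/5) = -1 since 5 mod 8 = 5, so (2/5) = (-1)^1·(1/5); sign now +1
(1/5) = 1; final value = sign = +1

1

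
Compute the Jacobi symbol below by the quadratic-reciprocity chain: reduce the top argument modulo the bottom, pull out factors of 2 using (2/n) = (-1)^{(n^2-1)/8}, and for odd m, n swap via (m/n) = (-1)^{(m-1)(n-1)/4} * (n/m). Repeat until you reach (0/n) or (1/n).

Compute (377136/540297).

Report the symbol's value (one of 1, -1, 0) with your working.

factor out 2^4: 377136 = 2^4·23571; with 540297 mod 8 = 1, (2/540297) = +1; sign now +1; continue with (23571/540297)
flip (23571/540297) -> (540297/23571): both odd, 23571 mod 4 = 3, 540297 mod 4 = 1, so the flip contributes +1; sign now +1
(540297/23571): 540297 mod 23571 = 21735, so (540297/23571) = (21735/23571)
flip (21735/23571) -> (23571/21735): both odd, 21735 mod 4 = 3, 23571 mod 4 = 3, so the flip contributes -1; sign now -1
(23571/21735): 23571 mod 21735 = 1836, so (23571/21735) = (1836/21735)
factor out 2^2: 1836 = 2^2·459; with 21735 mod 8 = 7, (2/21735) = +1; sign now -1; continue with (459/21735)
flip (459/21735) -> (21735/459): both odd, 459 mod 4 = 3, 21735 mod 4 = 3, so the flip contributes -1; sign now +1
(21735/459): 21735 mod 459 = 162, so (21735/459) = (162/459)
factor out 2^1: 162 = 2^1·81; with 459 mod 8 = 3, (2/459) = -1; sign now -1; continue with (81/459)
flip (81/459) -> (459/81): both odd, 81 mod 4 = 1, 459 mod 4 = 3, so the flip contributes +1; sign now -1
(459/81): 459 mod 81 = 54, so (459/81) = (54/81)
factor out 2^1: 54 = 2^1·27; with 81 mod 8 = 1, (2/81) = +1; sign now -1; continue with (27/81)
flip (27/81) -> (81/27): both odd, 27 mod 4 = 3, 81 mod 4 = 1, so the flip contributes +1; sign now -1
(81/27): 81 mod 27 = 0, so (81/27) = (0/27)
reached (0/27); gcd(a, n) > 1, so (0/27) = 0 and the symbol is 0

0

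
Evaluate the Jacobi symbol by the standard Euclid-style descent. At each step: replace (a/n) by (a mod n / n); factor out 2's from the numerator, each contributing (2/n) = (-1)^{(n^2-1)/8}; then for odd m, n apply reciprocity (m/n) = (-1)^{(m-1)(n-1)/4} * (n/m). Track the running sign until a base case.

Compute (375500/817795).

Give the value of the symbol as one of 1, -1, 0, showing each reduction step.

0

factor out 2^2: 375500 = 2^2·93875; with 817795 mod 8 = 3, (2/817795) = -1; sign now +1; continue with (93875/817795)
flip (93875/817795) -> (817795/93875): both odd, 93875 mod 4 = 3, 817795 mod 4 = 3, so the flip contributes -1; sign now -1
(817795/93875): 817795 mod 93875 = 66795, so (817795/93875) = (66795/93875)
flip (66795/93875) -> (93875/66795): both odd, 66795 mod 4 = 3, 93875 mod 4 = 3, so the flip contributes -1; sign now +1
(93875/66795): 93875 mod 66795 = 27080, so (93875/66795) = (27080/66795)
factor out 2^3: 27080 = 2^3·3385; with 66795 mod 8 = 3, (2/66795) = -1; sign now -1; continue with (3385/66795)
flip (3385/66795) -> (66795/3385): both odd, 3385 mod 4 = 1, 66795 mod 4 = 3, so the flip contributes +1; sign now -1
(66795/3385): 66795 mod 3385 = 2480, so (66795/3385) = (2480/3385)
factor out 2^4: 2480 = 2^4·155; with 3385 mod 8 = 1, (2/3385) = +1; sign now -1; continue with (155/3385)
flip (155/3385) -> (3385/155): both odd, 155 mod 4 = 3, 3385 mod 4 = 1, so the flip contributes +1; sign now -1
(3385/155): 3385 mod 155 = 130, so (3385/155) = (130/155)
factor out 2^1: 130 = 2^1·65; with 155 mod 8 = 3, (2/155) = -1; sign now +1; continue with (65/155)
flip (65/155) -> (155/65): both odd, 65 mod 4 = 1, 155 mod 4 = 3, so the flip contributes +1; sign now +1
(155/65): 155 mod 65 = 25, so (155/65) = (25/65)
flip (25/65) -> (65/25): both odd, 25 mod 4 = 1, 65 mod 4 = 1, so the flip contributes +1; sign now +1
(65/25): 65 mod 25 = 15, so (65/25) = (15/25)
flip (15/25) -> (25/15): both odd, 15 mod 4 = 3, 25 mod 4 = 1, so the flip contributes +1; sign now +1
(25/15): 25 mod 15 = 10, so (25/15) = (10/15)
factor out 2^1: 10 = 2^1·5; with 15 mod 8 = 7, (2/15) = +1; sign now +1; continue with (5/15)
flip (5/15) -> (15/5): both odd, 5 mod 4 = 1, 15 mod 4 = 3, so the flip contributes +1; sign now +1
(15/5): 15 mod 5 = 0, so (15/5) = (0/5)
reached (0/5); gcd(a, n) > 1, so (0/5) = 0 and the symbol is 0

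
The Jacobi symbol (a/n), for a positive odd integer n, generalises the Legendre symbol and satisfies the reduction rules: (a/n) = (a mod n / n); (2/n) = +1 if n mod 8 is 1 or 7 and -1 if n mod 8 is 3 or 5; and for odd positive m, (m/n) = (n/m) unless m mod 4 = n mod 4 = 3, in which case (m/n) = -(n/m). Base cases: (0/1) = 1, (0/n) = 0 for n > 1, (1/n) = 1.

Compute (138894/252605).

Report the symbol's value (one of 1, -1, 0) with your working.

-1

138894 = 2^1·69447; (2/252605) = -1 since 252605 mod 8 = 5, so (138894/252605) = (-1)^1·(69447/252605); sign now -1
reciprocity: (69447/252605) = +1·(252605/69447) since 69447 mod 4 = 3, 252605 mod 4 = 1; sign now -1
(252605/69447) = (44264/69447)   [reduce mod 69447]
44264 = 2^3·5533; (2/69447) = +1 since 69447 mod 8 = 7, so (44264/69447) = (+1)^3·(5533/69447); sign now -1
reciprocity: (5533/69447) = +1·(69447/5533) since 5533 mod 4 = 1, 69447 mod 4 = 3; sign now -1
(69447/5533) = (3051/5533)   [reduce mod 5533]
reciprocity: (3051/5533) = +1·(5533/3051) since 3051 mod 4 = 3, 5533 mod 4 = 1; sign now -1
(5533/3051) = (2482/3051)   [reduce mod 3051]
2482 = 2^1·1241; (2/3051) = -1 since 3051 mod 8 = 3, so (2482/3051) = (-1)^1·(1241/3051); sign now +1
reciprocity: (1241/3051) = +1·(3051/1241) since 1241 mod 4 = 1, 3051 mod 4 = 3; sign now +1
(3051/1241) = (569/1241)   [reduce mod 1241]
reciprocity: (569/1241) = +1·(1241/569) since 569 mod 4 = 1, 1241 mod 4 = 1; sign now +1
(1241/569) = (103/569)   [reduce mod 569]
reciprocity: (103/569) = +1·(569/103) since 103 mod 4 = 3, 569 mod 4 = 1; sign now +1
(569/103) = (54/103)   [reduce mod 103]
54 = 2^1·27; (2/103) = +1 since 103 mod 8 = 7, so (54/103) = (+1)^1·(27/103); sign now +1
reciprocity: (27/103) = -1·(103/27) since 27 mod 4 = 3, 103 mod 4 = 3; sign now -1
(103/27) = (22/27)   [reduce mod 27]
22 = 2^1·11; (2/27) = -1 since 27 mod 8 = 3, so (22/27) = (-1)^1·(11/27); sign now +1
reciprocity: (11/27) = -1·(27/11) since 11 mod 4 = 3, 27 mod 4 = 3; sign now -1
(27/11) = (5/11)   [reduce mod 11]
reciprocity: (5/11) = +1·(11/5) since 5 mod 4 = 1, 11 mod 4 = 3; sign now -1
(11/5) = (1/5)   [reduce mod 5]
(1/5) = 1; final value = sign = -1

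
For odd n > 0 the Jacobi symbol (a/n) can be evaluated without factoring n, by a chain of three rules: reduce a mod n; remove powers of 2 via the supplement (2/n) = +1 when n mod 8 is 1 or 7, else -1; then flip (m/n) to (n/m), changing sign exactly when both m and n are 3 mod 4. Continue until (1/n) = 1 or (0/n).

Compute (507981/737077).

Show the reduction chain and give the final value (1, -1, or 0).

reciprocity: (507981/737077) = +1·(737077/507981) since 507981 mod 4 = 1, 737077 mod 4 = 1; sign now +1
(737077/507981) = (229096/507981)   [reduce mod 507981]
229096 = 2^3·28637; (2/507981) = -1 since 507981 mod 8 = 5, so (229096/507981) = (-1)^3·(28637/507981); sign now -1
reciprocity: (28637/507981) = +1·(507981/28637) since 28637 mod 4 = 1, 507981 mod 4 = 1; sign now -1
(507981/28637) = (21152/28637)   [reduce mod 28637]
21152 = 2^5·661; (2/28637) = -1 since 28637 mod 8 = 5, so (21152/28637) = (-1)^5·(661/28637); sign now +1
reciprocity: (661/28637) = +1·(28637/661) since 661 mod 4 = 1, 28637 mod 4 = 1; sign now +1
(28637/661) = (214/661)   [reduce mod 661]
214 = 2^1·107; (2/661) = -1 since 661 mod 8 = 5, so (214/661) = (-1)^1·(107/661); sign now -1
reciprocity: (107/661) = +1·(661/107) since 107 mod 4 = 3, 661 mod 4 = 1; sign now -1
(661/107) = (19/107)   [reduce mod 107]
reciprocity: (19/107) = -1·(107/19) since 19 mod 4 = 3, 107 mod 4 = 3; sign now +1
(107/19) = (12/19)   [reduce mod 19]
12 = 2^2·3; (2/19) = -1 since 19 mod 8 = 3, so (12/19) = (-1)^2·(3/19); sign now +1
reciprocity: (3/19) = -1·(19/3) since 3 mod 4 = 3, 19 mod 4 = 3; sign now -1
(19/3) = (1/3)   [reduce mod 3]
(1/3) = 1; final value = sign = -1

-1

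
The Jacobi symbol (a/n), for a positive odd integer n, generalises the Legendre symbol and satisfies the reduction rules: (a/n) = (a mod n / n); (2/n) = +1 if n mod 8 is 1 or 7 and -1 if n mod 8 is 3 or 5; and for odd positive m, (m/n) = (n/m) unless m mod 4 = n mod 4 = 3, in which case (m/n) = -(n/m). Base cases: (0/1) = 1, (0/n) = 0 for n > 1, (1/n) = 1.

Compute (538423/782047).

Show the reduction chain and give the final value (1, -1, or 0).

1

reciprocity: (538423/782047) = -1·(782047/538423) since 538423 mod 4 = 3, 782047 mod 4 = 3; sign now -1
(782047/538423) = (243624/538423)   [reduce mod 538423]
243624 = 2^3·30453; (2/538423) = +1 since 538423 mod 8 = 7, so (243624/538423) = (+1)^3·(30453/538423); sign now -1
reciprocity: (30453/538423) = +1·(538423/30453) since 30453 mod 4 = 1, 538423 mod 4 = 3; sign now -1
(538423/30453) = (20722/30453)   [reduce mod 30453]
20722 = 2^1·10361; (2/30453) = -1 since 30453 mod 8 = 5, so (20722/30453) = (-1)^1·(10361/30453); sign now +1
reciprocity: (10361/30453) = +1·(30453/10361) since 10361 mod 4 = 1, 30453 mod 4 = 1; sign now +1
(30453/10361) = (9731/10361)   [reduce mod 10361]
reciprocity: (9731/10361) = +1·(10361/9731) since 9731 mod 4 = 3, 10361 mod 4 = 1; sign now +1
(10361/9731) = (630/9731)   [reduce mod 9731]
630 = 2^1·315; (2/9731) = -1 since 9731 mod 8 = 3, so (630/9731) = (-1)^1·(315/9731); sign now -1
reciprocity: (315/9731) = -1·(9731/315) since 315 mod 4 = 3, 9731 mod 4 = 3; sign now +1
(9731/315) = (281/315)   [reduce mod 315]
reciprocity: (281/315) = +1·(315/281) since 281 mod 4 = 1, 315 mod 4 = 3; sign now +1
(315/281) = (34/281)   [reduce mod 281]
34 = 2^1·17; (2/281) = +1 since 281 mod 8 = 1, so (34/281) = (+1)^1·(17/281); sign now +1
reciprocity: (17/281) = +1·(281/17) since 17 mod 4 = 1, 281 mod 4 = 1; sign now +1
(281/17) = (9/17)   [reduce mod 17]
reciprocity: (9/17) = +1·(17/9) since 9 mod 4 = 1, 17 mod 4 = 1; sign now +1
(17/9) = (8/9)   [reduce mod 9]
8 = 2^3·1; (2/9) = +1 since 9 mod 8 = 1, so (8/9) = (+1)^3·(1/9); sign now +1
(1/9) = 1; final value = sign = +1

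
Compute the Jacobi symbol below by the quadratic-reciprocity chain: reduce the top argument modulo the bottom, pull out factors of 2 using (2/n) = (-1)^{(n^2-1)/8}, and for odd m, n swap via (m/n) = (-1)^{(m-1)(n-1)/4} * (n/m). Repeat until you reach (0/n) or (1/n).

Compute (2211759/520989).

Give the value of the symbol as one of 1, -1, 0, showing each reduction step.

(2211759/520989): 2211759 mod 520989 = 127803, so (2211759/520989) = (127803/520989)
flip (127803/520989) -> (520989/127803): both odd, 127803 mod 4 = 3, 520989 mod 4 = 1, so the flip contributes +1; sign now +1
(520989/127803): 520989 mod 127803 = 9777, so (520989/127803) = (9777/127803)
flip (9777/127803) -> (127803/9777): both odd, 9777 mod 4 = 1, 127803 mod 4 = 3, so the flip contributes +1; sign now +1
(127803/9777): 127803 mod 9777 = 702, so (127803/9777) = (702/9777)
factor out 2^1: 702 = 2^1·351; with 9777 mod 8 = 1, (2/9777) = +1; sign now +1; continue with (351/9777)
flip (351/9777) -> (9777/351): both odd, 351 mod 4 = 3, 9777 mod 4 = 1, so the flip contributes +1; sign now +1
(9777/351): 9777 mod 351 = 300, so (9777/351) = (300/351)
factor out 2^2: 300 = 2^2·75; with 351 mod 8 = 7, (2/351) = +1; sign now +1; continue with (75/351)
flip (75/351) -> (351/75): both odd, 75 mod 4 = 3, 351 mod 4 = 3, so the flip contributes -1; sign now -1
(351/75): 351 mod 75 = 51, so (351/75) = (51/75)
flip (51/75) -> (75/51): both odd, 51 mod 4 = 3, 75 mod 4 = 3, so the flip contributes -1; sign now +1
(75/51): 75 mod 51 = 24, so (75/51) = (24/51)
factor out 2^3: 24 = 2^3·3; with 51 mod 8 = 3, (2/51) = -1; sign now -1; continue with (3/51)
flip (3/51) -> (51/3): both odd, 3 mod 4 = 3, 51 mod 4 = 3, so the flip contributes -1; sign now +1
(51/3): 51 mod 3 = 0, so (51/3) = (0/3)
reached (0/3); gcd(a, n) > 1, so (0/3) = 0 and the symbol is 0

0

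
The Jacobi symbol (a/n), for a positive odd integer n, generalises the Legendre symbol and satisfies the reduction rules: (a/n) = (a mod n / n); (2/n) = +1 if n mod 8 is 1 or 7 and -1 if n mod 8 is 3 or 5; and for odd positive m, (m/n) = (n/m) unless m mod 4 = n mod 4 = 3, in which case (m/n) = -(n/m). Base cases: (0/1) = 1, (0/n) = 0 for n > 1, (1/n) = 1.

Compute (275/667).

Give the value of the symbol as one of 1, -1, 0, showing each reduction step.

flip (275/667) -> (667/275): both odd, 275 mod 4 = 3, 667 mod 4 = 3, so the flip contributes -1; sign now -1
(667/275): 667 mod 275 = 117, so (667/275) = (117/275)
flip (117/275) -> (275/117): both odd, 117 mod 4 = 1, 275 mod 4 = 3, so the flip contributes +1; sign now -1
(275/117): 275 mod 117 = 41, so (275/117) = (41/117)
flip (41/117) -> (117/41): both odd, 41 mod 4 = 1, 117 mod 4 = 1, so the flip contributes +1; sign now -1
(117/41): 117 mod 41 = 35, so (117/41) = (35/41)
flip (35/41) -> (41/35): both odd, 35 mod 4 = 3, 41 mod 4 = 1, so the flip contributes +1; sign now -1
(41/35): 41 mod 35 = 6, so (41/35) = (6/35)
factor out 2^1: 6 = 2^1·3; with 35 mod 8 = 3, (2/35) = -1; sign now +1; continue with (3/35)
flip (3/35) -> (35/3): both odd, 3 mod 4 = 3, 35 mod 4 = 3, so the flip contributes -1; sign now -1
(35/3): 35 mod 3 = 2, so (35/3) = (2/3)
factor out 2^1: 2 = 2^1·1; with 3 mod 8 = 3, (2/3) = -1; sign now +1; continue with (1/3)
reached (1/3) = 1, so the symbol is +1

1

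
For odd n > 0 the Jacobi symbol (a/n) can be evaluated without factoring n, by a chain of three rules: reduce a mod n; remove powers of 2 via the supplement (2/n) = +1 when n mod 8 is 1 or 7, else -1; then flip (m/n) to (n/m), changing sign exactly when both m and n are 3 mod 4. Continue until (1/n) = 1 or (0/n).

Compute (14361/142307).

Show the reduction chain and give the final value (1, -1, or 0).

-1

reciprocity: (14361/142307) = +1·(142307/14361) since 14361 mod 4 = 1, 142307 mod 4 = 3; sign now +1
(142307/14361) = (13058/14361)   [reduce mod 14361]
13058 = 2^1·6529; (2/14361) = +1 since 14361 mod 8 = 1, so (13058/14361) = (+1)^1·(6529/14361); sign now +1
reciprocity: (6529/14361) = +1·(14361/6529) since 6529 mod 4 = 1, 14361 mod 4 = 1; sign now +1
(14361/6529) = (1303/6529)   [reduce mod 6529]
reciprocity: (1303/6529) = +1·(6529/1303) since 1303 mod 4 = 3, 6529 mod 4 = 1; sign now +1
(6529/1303) = (14/1303)   [reduce mod 1303]
14 = 2^1·7; (2/1303) = +1 since 1303 mod 8 = 7, so (14/1303) = (+1)^1·(7/1303); sign now +1
reciprocity: (7/1303) = -1·(1303/7) since 7 mod 4 = 3, 1303 mod 4 = 3; sign now -1
(1303/7) = (1/7)   [reduce mod 7]
(1/7) = 1; final value = sign = -1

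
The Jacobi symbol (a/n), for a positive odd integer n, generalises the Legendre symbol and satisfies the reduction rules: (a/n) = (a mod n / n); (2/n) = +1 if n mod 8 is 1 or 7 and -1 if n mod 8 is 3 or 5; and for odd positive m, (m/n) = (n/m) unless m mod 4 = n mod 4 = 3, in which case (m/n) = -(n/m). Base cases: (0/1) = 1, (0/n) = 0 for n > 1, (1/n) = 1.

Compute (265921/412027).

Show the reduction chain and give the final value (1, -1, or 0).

-1

reciprocity: (265921/412027) = +1·(412027/265921) since 265921 mod 4 = 1, 412027 mod 4 = 3; sign now +1
(412027/265921) = (146106/265921)   [reduce mod 265921]
146106 = 2^1·73053; (2/265921) = +1 since 265921 mod 8 = 1, so (146106/265921) = (+1)^1·(73053/265921); sign now +1
reciprocity: (73053/265921) = +1·(265921/73053) since 73053 mod 4 = 1, 265921 mod 4 = 1; sign now +1
(265921/73053) = (46762/73053)   [reduce mod 73053]
46762 = 2^1·23381; (2/73053) = -1 since 73053 mod 8 = 5, so (46762/73053) = (-1)^1·(23381/73053); sign now -1
reciprocity: (23381/73053) = +1·(73053/23381) since 23381 mod 4 = 1, 73053 mod 4 = 1; sign now -1
(73053/23381) = (2910/23381)   [reduce mod 23381]
2910 = 2^1·1455; (2/23381) = -1 since 23381 mod 8 = 5, so (2910/23381) = (-1)^1·(1455/23381); sign now +1
reciprocity: (1455/23381) = +1·(23381/1455) since 1455 mod 4 = 3, 23381 mod 4 = 1; sign now +1
(23381/1455) = (101/1455)   [reduce mod 1455]
reciprocity: (101/1455) = +1·(1455/101) since 101 mod 4 = 1, 1455 mod 4 = 3; sign now +1
(1455/101) = (41/101)   [reduce mod 101]
reciprocity: (41/101) = +1·(101/41) since 41 mod 4 = 1, 101 mod 4 = 1; sign now +1
(101/41) = (19/41)   [reduce mod 41]
reciprocity: (19/41) = +1·(41/19) since 19 mod 4 = 3, 41 mod 4 = 1; sign now +1
(41/19) = (3/19)   [reduce mod 19]
reciprocity: (3/19) = -1·(19/3) since 3 mod 4 = 3, 19 mod 4 = 3; sign now -1
(19/3) = (1/3)   [reduce mod 3]
(1/3) = 1; final value = sign = -1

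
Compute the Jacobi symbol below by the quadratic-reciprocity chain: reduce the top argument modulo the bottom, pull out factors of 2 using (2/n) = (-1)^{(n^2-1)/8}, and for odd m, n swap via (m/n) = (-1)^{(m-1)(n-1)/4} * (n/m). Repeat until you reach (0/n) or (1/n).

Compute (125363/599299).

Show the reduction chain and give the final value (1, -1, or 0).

reciprocity: (125363/599299) = -1·(599299/125363) since 125363 mod 4 = 3, 599299 mod 4 = 3; sign now -1
(599299/125363) = (97847/125363)   [reduce mod 125363]
reciprocity: (97847/125363) = -1·(125363/97847) since 97847 mod 4 = 3, 125363 mod 4 = 3; sign now +1
(125363/97847) = (27516/97847)   [reduce mod 97847]
27516 = 2^2·6879; (2/97847) = +1 since 97847 mod 8 = 7, so (27516/97847) = (+1)^2·(6879/97847); sign now +1
reciprocity: (6879/97847) = -1·(97847/6879) since 6879 mod 4 = 3, 97847 mod 4 = 3; sign now -1
(97847/6879) = (1541/6879)   [reduce mod 6879]
reciprocity: (1541/6879) = +1·(6879/1541) since 1541 mod 4 = 1, 6879 mod 4 = 3; sign now -1
(6879/1541) = (715/1541)   [reduce mod 1541]
reciprocity: (715/1541) = +1·(1541/715) since 715 mod 4 = 3, 1541 mod 4 = 1; sign now -1
(1541/715) = (111/715)   [reduce mod 715]
reciprocity: (111/715) = -1·(715/111) since 111 mod 4 = 3, 715 mod 4 = 3; sign now +1
(715/111) = (49/111)   [reduce mod 111]
reciprocity: (49/111) = +1·(111/49) since 49 mod 4 = 1, 111 mod 4 = 3; sign now +1
(111/49) = (13/49)   [reduce mod 49]
reciprocity: (13/49) = +1·(49/13) since 13 mod 4 = 1, 49 mod 4 = 1; sign now +1
(49/13) = (10/13)   [reduce mod 13]
10 = 2^1·5; (2/13) = -1 since 13 mod 8 = 5, so (10/13) = (-1)^1·(5/13); sign now -1
reciprocity: (5/13) = +1·(13/5) since 5 mod 4 = 1, 13 mod 4 = 1; sign now -1
(13/5) = (3/5)   [reduce mod 5]
reciprocity: (3/5) = +1·(5/3) since 3 mod 4 = 3, 5 mod 4 = 1; sign now -1
(5/3) = (2/3)   [reduce mod 3]
2 = 2^1·1; (2/3) = -1 since 3 mod 8 = 3, so (2/3) = (-1)^1·(1/3); sign now +1
(1/3) = 1; final value = sign = +1

1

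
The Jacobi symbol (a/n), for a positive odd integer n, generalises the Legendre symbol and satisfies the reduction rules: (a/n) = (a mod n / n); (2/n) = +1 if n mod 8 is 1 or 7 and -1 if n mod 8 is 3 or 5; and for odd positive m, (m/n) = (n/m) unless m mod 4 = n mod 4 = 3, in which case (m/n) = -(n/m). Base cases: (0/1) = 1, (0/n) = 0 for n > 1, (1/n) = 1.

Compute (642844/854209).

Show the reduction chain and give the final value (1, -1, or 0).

1

factor out 2^2: 642844 = 2^2·160711; with 854209 mod 8 = 1, (2/854209) = +1; sign now +1; continue with (160711/854209)
flip (160711/854209) -> (854209/160711): both odd, 160711 mod 4 = 3, 854209 mod 4 = 1, so the flip contributes +1; sign now +1
(854209/160711): 854209 mod 160711 = 50654, so (854209/160711) = (50654/160711)
factor out 2^1: 50654 = 2^1·25327; with 160711 mod 8 = 7, (2/160711) = +1; sign now +1; continue with (25327/160711)
flip (25327/160711) -> (160711/25327): both odd, 25327 mod 4 = 3, 160711 mod 4 = 3, so the flip contributes -1; sign now -1
(160711/25327): 160711 mod 25327 = 8749, so (160711/25327) = (8749/25327)
flip (8749/25327) -> (25327/8749): both odd, 8749 mod 4 = 1, 25327 mod 4 = 3, so the flip contributes +1; sign now -1
(25327/8749): 25327 mod 8749 = 7829, so (25327/8749) = (7829/8749)
flip (7829/8749) -> (8749/7829): both odd, 7829 mod 4 = 1, 8749 mod 4 = 1, so the flip contributes +1; sign now -1
(8749/7829): 8749 mod 7829 = 920, so (8749/7829) = (920/7829)
factor out 2^3: 920 = 2^3·115; with 7829 mod 8 = 5, (2/7829) = -1; sign now +1; continue with (115/7829)
flip (115/7829) -> (7829/115): both odd, 115 mod 4 = 3, 7829 mod 4 = 1, so the flip contributes +1; sign now +1
(7829/115): 7829 mod 115 = 9, so (7829/115) = (9/115)
flip (9/115) -> (115/9): both odd, 9 mod 4 = 1, 115 mod 4 = 3, so the flip contributes +1; sign now +1
(115/9): 115 mod 9 = 7, so (115/9) = (7/9)
flip (7/9) -> (9/7): both odd, 7 mod 4 = 3, 9 mod 4 = 1, so the flip contributes +1; sign now +1
(9/7): 9 mod 7 = 2, so (9/7) = (2/7)
factor out 2^1: 2 = 2^1·1; with 7 mod 8 = 7, (2/7) = +1; sign now +1; continue with (1/7)
reached (1/7) = 1, so the symbol is +1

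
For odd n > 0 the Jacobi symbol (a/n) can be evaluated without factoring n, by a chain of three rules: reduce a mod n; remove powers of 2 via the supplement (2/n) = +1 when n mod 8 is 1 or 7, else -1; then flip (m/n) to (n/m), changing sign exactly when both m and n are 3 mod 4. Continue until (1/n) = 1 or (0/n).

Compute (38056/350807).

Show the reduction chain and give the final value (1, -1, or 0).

factor out 2^3: 38056 = 2^3·4757; with 350807 mod 8 = 7, (2/350807) = +1; sign now +1; continue with (4757/350807)
flip (4757/350807) -> (350807/4757): both odd, 4757 mod 4 = 1, 350807 mod 4 = 3, so the flip contributes +1; sign now +1
(350807/4757): 350807 mod 4757 = 3546, so (350807/4757) = (3546/4757)
factor out 2^1: 3546 = 2^1·1773; with 4757 mod 8 = 5, (2/4757) = -1; sign now -1; continue with (1773/4757)
flip (1773/4757) -> (4757/1773): both odd, 1773 mod 4 = 1, 4757 mod 4 = 1, so the flip contributes +1; sign now -1
(4757/1773): 4757 mod 1773 = 1211, so (4757/1773) = (1211/1773)
flip (1211/1773) -> (1773/1211): both odd, 1211 mod 4 = 3, 1773 mod 4 = 1, so the flip contributes +1; sign now -1
(1773/1211): 1773 mod 1211 = 562, so (1773/1211) = (562/1211)
factor out 2^1: 562 = 2^1·281; with 1211 mod 8 = 3, (2/1211) = -1; sign now +1; continue with (281/1211)
flip (281/1211) -> (1211/281): both odd, 281 mod 4 = 1, 1211 mod 4 = 3, so the flip contributes +1; sign now +1
(1211/281): 1211 mod 281 = 87, so (1211/281) = (87/281)
flip (87/281) -> (281/87): both odd, 87 mod 4 = 3, 281 mod 4 = 1, so the flip contributes +1; sign now +1
(281/87): 281 mod 87 = 20, so (281/87) = (20/87)
factor out 2^2: 20 = 2^2·5; with 87 mod 8 = 7, (2/87) = +1; sign now +1; continue with (5/87)
flip (5/87) -> (87/5): both odd, 5 mod 4 = 1, 87 mod 4 = 3, so the flip contributes +1; sign now +1
(87/5): 87 mod 5 = 2, so (87/5) = (2/5)
factor out 2^1: 2 = 2^1·1; with 5 mod 8 = 5, (2/5) = -1; sign now -1; continue with (1/5)
reached (1/5) = 1, so the symbol is -1

-1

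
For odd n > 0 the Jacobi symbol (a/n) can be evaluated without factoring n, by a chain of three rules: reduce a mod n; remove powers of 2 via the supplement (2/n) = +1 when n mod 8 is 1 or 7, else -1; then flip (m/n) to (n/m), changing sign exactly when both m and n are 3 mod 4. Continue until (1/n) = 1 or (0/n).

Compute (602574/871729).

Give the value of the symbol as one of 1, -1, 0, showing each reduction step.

-1

factor out 2^1: 602574 = 2^1·301287; with 871729 mod 8 = 1, (2/871729) = +1; sign now +1; continue with (301287/871729)
flip (301287/871729) -> (871729/301287): both odd, 301287 mod 4 = 3, 871729 mod 4 = 1, so the flip contributes +1; sign now +1
(871729/301287): 871729 mod 301287 = 269155, so (871729/301287) = (269155/301287)
flip (269155/301287) -> (301287/269155): both odd, 269155 mod 4 = 3, 301287 mod 4 = 3, so the flip contributes -1; sign now -1
(301287/269155): 301287 mod 269155 = 32132, so (301287/269155) = (32132/269155)
factor out 2^2: 32132 = 2^2·8033; with 269155 mod 8 = 3, (2/269155) = -1; sign now -1; continue with (8033/269155)
flip (8033/269155) -> (269155/8033): both odd, 8033 mod 4 = 1, 269155 mod 4 = 3, so the flip contributes +1; sign now -1
(269155/8033): 269155 mod 8033 = 4066, so (269155/8033) = (4066/8033)
factor out 2^1: 4066 = 2^1·2033; with 8033 mod 8 = 1, (2/8033) = +1; sign now -1; continue with (2033/8033)
flip (2033/8033) -> (8033/2033): both odd, 2033 mod 4 = 1, 8033 mod 4 = 1, so the flip contributes +1; sign now -1
(8033/2033): 8033 mod 2033 = 1934, so (8033/2033) = (1934/2033)
factor out 2^1: 1934 = 2^1·967; with 2033 mod 8 = 1, (2/2033) = +1; sign now -1; continue with (967/2033)
flip (967/2033) -> (2033/967): both odd, 967 mod 4 = 3, 2033 mod 4 = 1, so the flip contributes +1; sign now -1
(2033/967): 2033 mod 967 = 99, so (2033/967) = (99/967)
flip (99/967) -> (967/99): both odd, 99 mod 4 = 3, 967 mod 4 = 3, so the flip contributes -1; sign now +1
(967/99): 967 mod 99 = 76, so (967/99) = (76/99)
factor out 2^2: 76 = 2^2·19; with 99 mod 8 = 3, (2/99) = -1; sign now +1; continue with (19/99)
flip (19/99) -> (99/19): both odd, 19 mod 4 = 3, 99 mod 4 = 3, so the flip contributes -1; sign now -1
(99/19): 99 mod 19 = 4, so (99/19) = (4/19)
factor out 2^2: 4 = 2^2·1; with 19 mod 8 = 3, (2/19) = -1; sign now -1; continue with (1/19)
reached (1/19) = 1, so the symbol is -1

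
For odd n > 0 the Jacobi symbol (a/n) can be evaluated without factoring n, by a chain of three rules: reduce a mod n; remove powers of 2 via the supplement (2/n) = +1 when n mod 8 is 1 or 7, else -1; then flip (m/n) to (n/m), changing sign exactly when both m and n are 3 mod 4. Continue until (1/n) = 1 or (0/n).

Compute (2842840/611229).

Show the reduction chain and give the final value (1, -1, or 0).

1

(2842840/611229): 2842840 mod 611229 = 397924, so (2842840/611229) = (397924/611229)
factor out 2^2: 397924 = 2^2·99481; with 611229 mod 8 = 5, (2/611229) = -1; sign now +1; continue with (99481/611229)
flip (99481/611229) -> (611229/99481): both odd, 99481 mod 4 = 1, 611229 mod 4 = 1, so the flip contributes +1; sign now +1
(611229/99481): 611229 mod 99481 = 14343, so (611229/99481) = (14343/99481)
flip (14343/99481) -> (99481/14343): both odd, 14343 mod 4 = 3, 99481 mod 4 = 1, so the flip contributes +1; sign now +1
(99481/14343): 99481 mod 14343 = 13423, so (99481/14343) = (13423/14343)
flip (13423/14343) -> (14343/13423): both odd, 13423 mod 4 = 3, 14343 mod 4 = 3, so the flip contributes -1; sign now -1
(14343/13423): 14343 mod 13423 = 920, so (14343/13423) = (920/13423)
factor out 2^3: 920 = 2^3·115; with 13423 mod 8 = 7, (2/13423) = +1; sign now -1; continue with (115/13423)
flip (115/13423) -> (13423/115): both odd, 115 mod 4 = 3, 13423 mod 4 = 3, so the flip contributes -1; sign now +1
(13423/115): 13423 mod 115 = 83, so (13423/115) = (83/115)
flip (83/115) -> (115/83): both odd, 83 mod 4 = 3, 115 mod 4 = 3, so the flip contributes -1; sign now -1
(115/83): 115 mod 83 = 32, so (115/83) = (32/83)
factor out 2^5: 32 = 2^5·1; with 83 mod 8 = 3, (2/83) = -1; sign now +1; continue with (1/83)
reached (1/83) = 1, so the symbol is +1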